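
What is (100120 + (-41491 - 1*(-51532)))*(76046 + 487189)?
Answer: 62046530835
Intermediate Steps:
(100120 + (-41491 - 1*(-51532)))*(76046 + 487189) = (100120 + (-41491 + 51532))*563235 = (100120 + 10041)*563235 = 110161*563235 = 62046530835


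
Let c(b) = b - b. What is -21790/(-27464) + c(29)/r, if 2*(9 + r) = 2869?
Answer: 10895/13732 ≈ 0.79340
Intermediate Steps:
c(b) = 0
r = 2851/2 (r = -9 + (½)*2869 = -9 + 2869/2 = 2851/2 ≈ 1425.5)
-21790/(-27464) + c(29)/r = -21790/(-27464) + 0/(2851/2) = -21790*(-1/27464) + 0*(2/2851) = 10895/13732 + 0 = 10895/13732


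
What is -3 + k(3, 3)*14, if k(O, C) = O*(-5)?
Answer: -213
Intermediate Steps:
k(O, C) = -5*O
-3 + k(3, 3)*14 = -3 - 5*3*14 = -3 - 15*14 = -3 - 210 = -213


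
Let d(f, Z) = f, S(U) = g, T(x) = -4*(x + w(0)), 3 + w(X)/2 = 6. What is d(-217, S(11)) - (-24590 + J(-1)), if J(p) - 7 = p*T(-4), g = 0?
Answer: 24358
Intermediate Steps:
w(X) = 6 (w(X) = -6 + 2*6 = -6 + 12 = 6)
T(x) = -24 - 4*x (T(x) = -4*(x + 6) = -4*(6 + x) = -24 - 4*x)
S(U) = 0
J(p) = 7 - 8*p (J(p) = 7 + p*(-24 - 4*(-4)) = 7 + p*(-24 + 16) = 7 + p*(-8) = 7 - 8*p)
d(-217, S(11)) - (-24590 + J(-1)) = -217 - (-24590 + (7 - 8*(-1))) = -217 - (-24590 + (7 + 8)) = -217 - (-24590 + 15) = -217 - 1*(-24575) = -217 + 24575 = 24358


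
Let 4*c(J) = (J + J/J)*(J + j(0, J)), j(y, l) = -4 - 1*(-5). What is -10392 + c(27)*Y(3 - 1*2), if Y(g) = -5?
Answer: -11372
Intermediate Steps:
j(y, l) = 1 (j(y, l) = -4 + 5 = 1)
c(J) = (1 + J)²/4 (c(J) = ((J + J/J)*(J + 1))/4 = ((J + 1)*(1 + J))/4 = ((1 + J)*(1 + J))/4 = (1 + J)²/4)
-10392 + c(27)*Y(3 - 1*2) = -10392 + (¼ + (½)*27 + (¼)*27²)*(-5) = -10392 + (¼ + 27/2 + (¼)*729)*(-5) = -10392 + (¼ + 27/2 + 729/4)*(-5) = -10392 + 196*(-5) = -10392 - 980 = -11372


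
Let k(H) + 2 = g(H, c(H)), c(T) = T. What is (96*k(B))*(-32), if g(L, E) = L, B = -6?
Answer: 24576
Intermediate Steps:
k(H) = -2 + H
(96*k(B))*(-32) = (96*(-2 - 6))*(-32) = (96*(-8))*(-32) = -768*(-32) = 24576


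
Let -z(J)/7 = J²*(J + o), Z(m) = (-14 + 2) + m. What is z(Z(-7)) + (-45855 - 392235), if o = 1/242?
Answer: -94401161/242 ≈ -3.9009e+5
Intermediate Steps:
o = 1/242 ≈ 0.0041322
Z(m) = -12 + m
z(J) = -7*J²*(1/242 + J) (z(J) = -7*J²*(J + 1/242) = -7*J²*(1/242 + J))
z(Z(-7)) + (-45855 - 392235) = (-12 - 7)²*(-7/242 - 7*(-12 - 7)) + (-45855 - 392235) = (-19)²*(-7/242 - 7*(-19)) - 438090 = 361*(-7/242 + 133) - 438090 = 361*(32179/242) - 438090 = 11616619/242 - 438090 = -94401161/242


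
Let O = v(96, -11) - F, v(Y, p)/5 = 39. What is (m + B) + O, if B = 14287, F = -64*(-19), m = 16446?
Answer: 29712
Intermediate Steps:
F = 1216
v(Y, p) = 195 (v(Y, p) = 5*39 = 195)
O = -1021 (O = 195 - 1*1216 = 195 - 1216 = -1021)
(m + B) + O = (16446 + 14287) - 1021 = 30733 - 1021 = 29712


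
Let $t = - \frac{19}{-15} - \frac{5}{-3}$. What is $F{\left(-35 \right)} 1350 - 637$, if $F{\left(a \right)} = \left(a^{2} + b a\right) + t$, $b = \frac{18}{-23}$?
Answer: $\frac{38963179}{23} \approx 1.6941 \cdot 10^{6}$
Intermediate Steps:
$b = - \frac{18}{23}$ ($b = 18 \left(- \frac{1}{23}\right) = - \frac{18}{23} \approx -0.78261$)
$t = \frac{44}{15}$ ($t = \left(-19\right) \left(- \frac{1}{15}\right) - - \frac{5}{3} = \frac{19}{15} + \frac{5}{3} = \frac{44}{15} \approx 2.9333$)
$F{\left(a \right)} = \frac{44}{15} + a^{2} - \frac{18 a}{23}$ ($F{\left(a \right)} = \left(a^{2} - \frac{18 a}{23}\right) + \frac{44}{15} = \frac{44}{15} + a^{2} - \frac{18 a}{23}$)
$F{\left(-35 \right)} 1350 - 637 = \left(\frac{44}{15} + \left(-35\right)^{2} - - \frac{630}{23}\right) 1350 - 637 = \left(\frac{44}{15} + 1225 + \frac{630}{23}\right) 1350 - 637 = \frac{433087}{345} \cdot 1350 - 637 = \frac{38977830}{23} - 637 = \frac{38963179}{23}$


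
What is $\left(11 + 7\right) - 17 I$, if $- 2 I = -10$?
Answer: $-67$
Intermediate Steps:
$I = 5$ ($I = \left(- \frac{1}{2}\right) \left(-10\right) = 5$)
$\left(11 + 7\right) - 17 I = \left(11 + 7\right) - 85 = 18 - 85 = -67$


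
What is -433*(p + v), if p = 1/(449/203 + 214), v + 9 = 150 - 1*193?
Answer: 988161857/43891 ≈ 22514.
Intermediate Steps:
v = -52 (v = -9 + (150 - 1*193) = -9 + (150 - 193) = -9 - 43 = -52)
p = 203/43891 (p = 1/(449*(1/203) + 214) = 1/(449/203 + 214) = 1/(43891/203) = 203/43891 ≈ 0.0046251)
-433*(p + v) = -433*(203/43891 - 52) = -433*(-2282129/43891) = 988161857/43891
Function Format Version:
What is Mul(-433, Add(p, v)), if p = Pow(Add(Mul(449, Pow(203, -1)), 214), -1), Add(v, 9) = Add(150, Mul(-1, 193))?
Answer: Rational(988161857, 43891) ≈ 22514.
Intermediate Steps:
v = -52 (v = Add(-9, Add(150, Mul(-1, 193))) = Add(-9, Add(150, -193)) = Add(-9, -43) = -52)
p = Rational(203, 43891) (p = Pow(Add(Mul(449, Rational(1, 203)), 214), -1) = Pow(Add(Rational(449, 203), 214), -1) = Pow(Rational(43891, 203), -1) = Rational(203, 43891) ≈ 0.0046251)
Mul(-433, Add(p, v)) = Mul(-433, Add(Rational(203, 43891), -52)) = Mul(-433, Rational(-2282129, 43891)) = Rational(988161857, 43891)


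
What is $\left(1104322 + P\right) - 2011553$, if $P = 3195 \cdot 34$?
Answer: $-798601$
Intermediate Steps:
$P = 108630$
$\left(1104322 + P\right) - 2011553 = \left(1104322 + 108630\right) - 2011553 = 1212952 - 2011553 = -798601$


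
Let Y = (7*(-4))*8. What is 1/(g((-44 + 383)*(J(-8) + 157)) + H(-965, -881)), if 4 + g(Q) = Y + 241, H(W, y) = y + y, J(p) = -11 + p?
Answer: -1/1749 ≈ -0.00057176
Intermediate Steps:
Y = -224 (Y = -28*8 = -224)
H(W, y) = 2*y
g(Q) = 13 (g(Q) = -4 + (-224 + 241) = -4 + 17 = 13)
1/(g((-44 + 383)*(J(-8) + 157)) + H(-965, -881)) = 1/(13 + 2*(-881)) = 1/(13 - 1762) = 1/(-1749) = -1/1749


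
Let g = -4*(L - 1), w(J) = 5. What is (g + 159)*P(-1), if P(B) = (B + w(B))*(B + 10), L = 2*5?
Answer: 4428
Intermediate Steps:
L = 10
g = -36 (g = -4*(10 - 1) = -4*9 = -36)
P(B) = (5 + B)*(10 + B) (P(B) = (B + 5)*(B + 10) = (5 + B)*(10 + B))
(g + 159)*P(-1) = (-36 + 159)*(50 + (-1)² + 15*(-1)) = 123*(50 + 1 - 15) = 123*36 = 4428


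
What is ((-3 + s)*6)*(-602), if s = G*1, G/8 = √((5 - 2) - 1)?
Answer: 10836 - 28896*√2 ≈ -30029.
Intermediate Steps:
G = 8*√2 (G = 8*√((5 - 2) - 1) = 8*√(3 - 1) = 8*√2 ≈ 11.314)
s = 8*√2 (s = (8*√2)*1 = 8*√2 ≈ 11.314)
((-3 + s)*6)*(-602) = ((-3 + 8*√2)*6)*(-602) = (-18 + 48*√2)*(-602) = 10836 - 28896*√2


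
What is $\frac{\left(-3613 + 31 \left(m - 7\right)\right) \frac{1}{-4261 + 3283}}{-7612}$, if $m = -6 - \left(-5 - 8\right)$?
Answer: $- \frac{3613}{7444536} \approx -0.00048532$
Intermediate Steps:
$m = 7$ ($m = -6 - -13 = -6 + 13 = 7$)
$\frac{\left(-3613 + 31 \left(m - 7\right)\right) \frac{1}{-4261 + 3283}}{-7612} = \frac{\left(-3613 + 31 \left(7 - 7\right)\right) \frac{1}{-4261 + 3283}}{-7612} = \frac{-3613 + 31 \cdot 0}{-978} \left(- \frac{1}{7612}\right) = \left(-3613 + 0\right) \left(- \frac{1}{978}\right) \left(- \frac{1}{7612}\right) = \left(-3613\right) \left(- \frac{1}{978}\right) \left(- \frac{1}{7612}\right) = \frac{3613}{978} \left(- \frac{1}{7612}\right) = - \frac{3613}{7444536}$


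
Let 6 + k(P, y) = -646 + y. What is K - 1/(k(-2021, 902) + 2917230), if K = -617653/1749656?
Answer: -56312250753/159518324590 ≈ -0.35301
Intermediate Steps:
k(P, y) = -652 + y (k(P, y) = -6 + (-646 + y) = -652 + y)
K = -617653/1749656 (K = -617653*1/1749656 = -617653/1749656 ≈ -0.35301)
K - 1/(k(-2021, 902) + 2917230) = -617653/1749656 - 1/((-652 + 902) + 2917230) = -617653/1749656 - 1/(250 + 2917230) = -617653/1749656 - 1/2917480 = -56312250753/159518324590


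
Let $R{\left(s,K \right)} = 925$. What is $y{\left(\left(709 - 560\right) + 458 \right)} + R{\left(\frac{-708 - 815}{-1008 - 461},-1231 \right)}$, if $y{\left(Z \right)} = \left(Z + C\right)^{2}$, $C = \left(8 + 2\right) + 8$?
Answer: $391550$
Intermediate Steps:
$C = 18$ ($C = 10 + 8 = 18$)
$y{\left(Z \right)} = \left(18 + Z\right)^{2}$ ($y{\left(Z \right)} = \left(Z + 18\right)^{2} = \left(18 + Z\right)^{2}$)
$y{\left(\left(709 - 560\right) + 458 \right)} + R{\left(\frac{-708 - 815}{-1008 - 461},-1231 \right)} = \left(18 + \left(\left(709 - 560\right) + 458\right)\right)^{2} + 925 = \left(18 + \left(149 + 458\right)\right)^{2} + 925 = \left(18 + 607\right)^{2} + 925 = 625^{2} + 925 = 390625 + 925 = 391550$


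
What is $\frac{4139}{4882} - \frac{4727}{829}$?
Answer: $- \frac{19645983}{4047178} \approx -4.8542$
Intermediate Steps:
$\frac{4139}{4882} - \frac{4727}{829} = - \frac{19645983}{4047178}$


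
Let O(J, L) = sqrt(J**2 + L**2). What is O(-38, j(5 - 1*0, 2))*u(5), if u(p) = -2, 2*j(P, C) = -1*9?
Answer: -sqrt(5857) ≈ -76.531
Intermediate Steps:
j(P, C) = -9/2 (j(P, C) = (-1*9)/2 = (1/2)*(-9) = -9/2)
O(-38, j(5 - 1*0, 2))*u(5) = sqrt((-38)**2 + (-9/2)**2)*(-2) = sqrt(1444 + 81/4)*(-2) = sqrt(5857/4)*(-2) = (sqrt(5857)/2)*(-2) = -sqrt(5857)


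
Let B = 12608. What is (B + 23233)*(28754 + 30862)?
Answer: 2136697056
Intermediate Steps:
(B + 23233)*(28754 + 30862) = (12608 + 23233)*(28754 + 30862) = 35841*59616 = 2136697056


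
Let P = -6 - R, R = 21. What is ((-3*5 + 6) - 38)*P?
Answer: 1269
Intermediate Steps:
P = -27 (P = -6 - 1*21 = -6 - 21 = -27)
((-3*5 + 6) - 38)*P = ((-3*5 + 6) - 38)*(-27) = ((-15 + 6) - 38)*(-27) = (-9 - 38)*(-27) = -47*(-27) = 1269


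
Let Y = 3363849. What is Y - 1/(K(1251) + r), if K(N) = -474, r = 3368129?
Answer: 11328282904094/3367655 ≈ 3.3638e+6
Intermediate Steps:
Y - 1/(K(1251) + r) = 3363849 - 1/(-474 + 3368129) = 3363849 - 1/3367655 = 11328282904094/3367655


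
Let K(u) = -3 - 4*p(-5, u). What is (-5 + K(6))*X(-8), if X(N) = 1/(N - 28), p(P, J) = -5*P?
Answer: 3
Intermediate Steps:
X(N) = 1/(-28 + N)
K(u) = -103 (K(u) = -3 - (-20)*(-5) = -3 - 4*25 = -3 - 100 = -103)
(-5 + K(6))*X(-8) = (-5 - 103)/(-28 - 8) = -108/(-36) = -108*(-1/36) = 3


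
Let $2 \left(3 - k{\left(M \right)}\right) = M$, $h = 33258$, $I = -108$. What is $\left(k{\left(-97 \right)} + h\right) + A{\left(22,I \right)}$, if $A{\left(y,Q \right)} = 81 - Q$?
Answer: $\frac{66997}{2} \approx 33499.0$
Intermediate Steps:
$k{\left(M \right)} = 3 - \frac{M}{2}$
$\left(k{\left(-97 \right)} + h\right) + A{\left(22,I \right)} = \left(\left(3 - - \frac{97}{2}\right) + 33258\right) + \left(81 - -108\right) = \left(\left(3 + \frac{97}{2}\right) + 33258\right) + \left(81 + 108\right) = \left(\frac{103}{2} + 33258\right) + 189 = \frac{66619}{2} + 189 = \frac{66997}{2}$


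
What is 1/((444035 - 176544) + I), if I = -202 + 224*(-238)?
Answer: 1/213977 ≈ 4.6734e-6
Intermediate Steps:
I = -53514 (I = -202 - 53312 = -53514)
1/((444035 - 176544) + I) = 1/((444035 - 176544) - 53514) = 1/(267491 - 53514) = 1/213977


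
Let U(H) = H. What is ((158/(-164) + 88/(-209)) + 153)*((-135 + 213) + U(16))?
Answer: 11102199/779 ≈ 14252.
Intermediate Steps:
((158/(-164) + 88/(-209)) + 153)*((-135 + 213) + U(16)) = ((158/(-164) + 88/(-209)) + 153)*((-135 + 213) + 16) = ((158*(-1/164) + 88*(-1/209)) + 153)*(78 + 16) = ((-79/82 - 8/19) + 153)*94 = (-2157/1558 + 153)*94 = (236217/1558)*94 = 11102199/779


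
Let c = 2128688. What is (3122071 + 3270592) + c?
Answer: 8521351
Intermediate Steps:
(3122071 + 3270592) + c = (3122071 + 3270592) + 2128688 = 6392663 + 2128688 = 8521351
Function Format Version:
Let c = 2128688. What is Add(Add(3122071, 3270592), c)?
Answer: 8521351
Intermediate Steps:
Add(Add(3122071, 3270592), c) = Add(Add(3122071, 3270592), 2128688) = Add(6392663, 2128688) = 8521351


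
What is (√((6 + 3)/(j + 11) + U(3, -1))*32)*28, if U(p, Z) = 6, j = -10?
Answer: 896*√15 ≈ 3470.2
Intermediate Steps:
(√((6 + 3)/(j + 11) + U(3, -1))*32)*28 = (√((6 + 3)/(-10 + 11) + 6)*32)*28 = (√(9/1 + 6)*32)*28 = (√(9*1 + 6)*32)*28 = (√(9 + 6)*32)*28 = (√15*32)*28 = (32*√15)*28 = 896*√15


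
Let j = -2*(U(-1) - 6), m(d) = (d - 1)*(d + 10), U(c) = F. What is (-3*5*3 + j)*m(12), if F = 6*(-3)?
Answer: 726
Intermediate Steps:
F = -18
U(c) = -18
m(d) = (-1 + d)*(10 + d)
j = 48 (j = -2*(-18 - 6) = -2*(-24) = 48)
(-3*5*3 + j)*m(12) = (-3*5*3 + 48)*(-10 + 12² + 9*12) = (-15*3 + 48)*(-10 + 144 + 108) = (-45 + 48)*242 = 3*242 = 726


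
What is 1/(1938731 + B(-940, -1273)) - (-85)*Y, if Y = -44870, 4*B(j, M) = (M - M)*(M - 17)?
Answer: -7394223097449/1938731 ≈ -3.8139e+6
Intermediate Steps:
B(j, M) = 0 (B(j, M) = ((M - M)*(M - 17))/4 = (0*(-17 + M))/4 = (¼)*0 = 0)
1/(1938731 + B(-940, -1273)) - (-85)*Y = 1/(1938731 + 0) - (-85)*(-44870) = 1/1938731 - 1*3813950 = 1/1938731 - 3813950 = -7394223097449/1938731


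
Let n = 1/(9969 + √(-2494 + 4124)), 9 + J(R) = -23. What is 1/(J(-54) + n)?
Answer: -3180128623/101763796929 + √1630/101763796929 ≈ -0.031250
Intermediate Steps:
J(R) = -32 (J(R) = -9 - 23 = -32)
n = 1/(9969 + √1630) ≈ 9.9906e-5
1/(J(-54) + n) = 1/(-32 + (9969/99379331 - √1630/99379331)) = 1/(-3180128623/99379331 - √1630/99379331)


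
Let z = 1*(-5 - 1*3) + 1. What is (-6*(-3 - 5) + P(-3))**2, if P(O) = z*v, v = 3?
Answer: 729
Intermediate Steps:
z = -7 (z = 1*(-5 - 3) + 1 = 1*(-8) + 1 = -8 + 1 = -7)
P(O) = -21 (P(O) = -7*3 = -21)
(-6*(-3 - 5) + P(-3))**2 = (-6*(-3 - 5) - 21)**2 = (-6*(-8) - 21)**2 = (48 - 21)**2 = 27**2 = 729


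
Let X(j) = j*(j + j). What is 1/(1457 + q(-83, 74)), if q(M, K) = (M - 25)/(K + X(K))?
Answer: 5513/8032387 ≈ 0.00068635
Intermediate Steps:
X(j) = 2*j² (X(j) = j*(2*j) = 2*j²)
q(M, K) = (-25 + M)/(K + 2*K²) (q(M, K) = (M - 25)/(K + 2*K²) = (-25 + M)/(K + 2*K²))
1/(1457 + q(-83, 74)) = 1/(1457 + (-25 - 83)/(74*(1 + 2*74))) = 1/(1457 + (1/74)*(-108)/(1 + 148)) = 1/(1457 + (1/74)*(-108)/149) = 1/(1457 + (1/74)*(1/149)*(-108)) = 1/(1457 - 54/5513) = 1/(8032387/5513) = 5513/8032387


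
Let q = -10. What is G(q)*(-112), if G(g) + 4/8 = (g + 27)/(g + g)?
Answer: 756/5 ≈ 151.20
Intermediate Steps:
G(g) = -½ + (27 + g)/(2*g) (G(g) = -½ + (g + 27)/(g + g) = -½ + (27 + g)/((2*g)) = -½ + (27 + g)*(1/(2*g)) = -½ + (27 + g)/(2*g))
G(q)*(-112) = ((27/2)/(-10))*(-112) = ((27/2)*(-⅒))*(-112) = -27/20*(-112) = 756/5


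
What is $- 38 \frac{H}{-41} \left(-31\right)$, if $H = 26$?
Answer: $- \frac{30628}{41} \approx -747.02$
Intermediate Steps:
$- 38 \frac{H}{-41} \left(-31\right) = - 38 \frac{26}{-41} \left(-31\right) = - 38 \cdot 26 \left(- \frac{1}{41}\right) \left(-31\right) = \left(-38\right) \left(- \frac{26}{41}\right) \left(-31\right) = \frac{988}{41} \left(-31\right) = - \frac{30628}{41}$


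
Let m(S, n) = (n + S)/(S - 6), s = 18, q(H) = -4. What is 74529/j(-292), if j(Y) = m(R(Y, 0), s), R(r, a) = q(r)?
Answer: -53235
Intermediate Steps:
R(r, a) = -4
m(S, n) = (S + n)/(-6 + S)
j(Y) = -7/5 (j(Y) = (-4 + 18)/(-6 - 4) = 14/(-10) = -1/10*14 = -7/5)
74529/j(-292) = 74529/(-7/5) = 74529*(-5/7) = -53235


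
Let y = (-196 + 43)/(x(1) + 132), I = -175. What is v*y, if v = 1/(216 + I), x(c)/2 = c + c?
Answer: -9/328 ≈ -0.027439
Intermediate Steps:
x(c) = 4*c (x(c) = 2*(c + c) = 2*(2*c) = 4*c)
v = 1/41 (v = 1/(216 - 175) = 1/41 ≈ 0.024390)
y = -9/8 (y = (-196 + 43)/(4*1 + 132) = -153/(4 + 132) = -153/136 = -153*1/136 = -9/8 ≈ -1.1250)
v*y = (1/41)*(-9/8) = -9/328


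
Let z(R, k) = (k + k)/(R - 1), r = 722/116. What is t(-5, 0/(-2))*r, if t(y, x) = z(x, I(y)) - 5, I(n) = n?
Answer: 1805/58 ≈ 31.121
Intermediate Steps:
r = 361/58 (r = 722*(1/116) = 361/58 ≈ 6.2241)
z(R, k) = 2*k/(-1 + R) (z(R, k) = (2*k)/(-1 + R) = 2*k/(-1 + R))
t(y, x) = -5 + 2*y/(-1 + x) (t(y, x) = 2*y/(-1 + x) - 5 = -5 + 2*y/(-1 + x))
t(-5, 0/(-2))*r = ((5 - 0/(-2) + 2*(-5))/(-1 + 0/(-2)))*(361/58) = ((5 - 0*(-1)/2 - 10)/(-1 + 0*(-½)))*(361/58) = ((5 - 5*0 - 10)/(-1 + 0))*(361/58) = ((5 + 0 - 10)/(-1))*(361/58) = -1*(-5)*(361/58) = 5*(361/58) = 1805/58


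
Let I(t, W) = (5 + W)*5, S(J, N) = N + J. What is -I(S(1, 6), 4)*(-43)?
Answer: 1935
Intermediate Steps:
S(J, N) = J + N
I(t, W) = 25 + 5*W
-I(S(1, 6), 4)*(-43) = -(25 + 5*4)*(-43) = -(25 + 20)*(-43) = -1*45*(-43) = -45*(-43) = 1935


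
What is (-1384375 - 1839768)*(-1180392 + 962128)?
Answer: 703714347752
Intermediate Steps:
(-1384375 - 1839768)*(-1180392 + 962128) = -3224143*(-218264) = 703714347752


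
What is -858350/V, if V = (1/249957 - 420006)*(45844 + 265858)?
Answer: 107275295475/16361774067074591 ≈ 6.5565e-6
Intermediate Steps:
V = -32723548134149182/249957 (V = (1/249957 - 420006)*311702 = -104983439741/249957*311702 = -32723548134149182/249957 ≈ -1.3092e+11)
-858350/V = -858350/(-32723548134149182/249957) = -858350*(-249957/32723548134149182) = 107275295475/16361774067074591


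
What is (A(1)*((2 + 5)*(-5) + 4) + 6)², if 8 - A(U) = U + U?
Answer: 32400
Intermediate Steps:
A(U) = 8 - 2*U (A(U) = 8 - (U + U) = 8 - 2*U)
(A(1)*((2 + 5)*(-5) + 4) + 6)² = ((8 - 2*1)*((2 + 5)*(-5) + 4) + 6)² = ((8 - 2)*(7*(-5) + 4) + 6)² = (6*(-35 + 4) + 6)² = (6*(-31) + 6)² = (-186 + 6)² = (-180)² = 32400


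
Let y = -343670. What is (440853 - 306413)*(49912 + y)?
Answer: -39492825520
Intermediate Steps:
(440853 - 306413)*(49912 + y) = (440853 - 306413)*(49912 - 343670) = 134440*(-293758) = -39492825520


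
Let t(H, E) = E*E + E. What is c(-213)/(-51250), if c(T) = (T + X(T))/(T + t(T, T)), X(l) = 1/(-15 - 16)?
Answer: 3302/35701595625 ≈ 9.2489e-8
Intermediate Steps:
X(l) = -1/31 (X(l) = 1/(-31) = -1/31)
t(H, E) = E + E² (t(H, E) = E² + E = E + E²)
c(T) = (-1/31 + T)/(T + T*(1 + T)) (c(T) = (T - 1/31)/(T + T*(1 + T)) = (-1/31 + T)/(T + T*(1 + T)))
c(-213)/(-51250) = ((-1/31 - 213)/((-213)*(2 - 213)))/(-51250) = -1/213*(-6604/31)/(-211)*(-1/51250) = -1/213*(-1/211)*(-6604/31)*(-1/51250) = -6604/1393233*(-1/51250) = 3302/35701595625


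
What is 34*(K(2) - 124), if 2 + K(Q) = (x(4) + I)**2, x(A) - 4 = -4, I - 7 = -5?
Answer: -4148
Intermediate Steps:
I = 2 (I = 7 - 5 = 2)
x(A) = 0 (x(A) = 4 - 4 = 0)
K(Q) = 2 (K(Q) = -2 + (0 + 2)**2 = -2 + 2**2 = -2 + 4 = 2)
34*(K(2) - 124) = 34*(2 - 124) = 34*(-122) = -4148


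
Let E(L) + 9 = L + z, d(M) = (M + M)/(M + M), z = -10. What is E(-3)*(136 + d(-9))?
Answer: -3014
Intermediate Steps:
d(M) = 1 (d(M) = (2*M)/((2*M)) = (2*M)*(1/(2*M)) = 1)
E(L) = -19 + L (E(L) = -9 + (L - 10) = -9 + (-10 + L) = -19 + L)
E(-3)*(136 + d(-9)) = (-19 - 3)*(136 + 1) = -22*137 = -3014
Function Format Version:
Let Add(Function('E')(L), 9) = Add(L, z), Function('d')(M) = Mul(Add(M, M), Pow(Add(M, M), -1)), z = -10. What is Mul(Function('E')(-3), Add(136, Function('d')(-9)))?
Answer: -3014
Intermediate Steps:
Function('d')(M) = 1 (Function('d')(M) = Mul(Mul(2, M), Pow(Mul(2, M), -1)) = Mul(Mul(2, M), Mul(Rational(1, 2), Pow(M, -1))) = 1)
Function('E')(L) = Add(-19, L) (Function('E')(L) = Add(-9, Add(L, -10)) = Add(-9, Add(-10, L)) = Add(-19, L))
Mul(Function('E')(-3), Add(136, Function('d')(-9))) = Mul(Add(-19, -3), Add(136, 1)) = Mul(-22, 137) = -3014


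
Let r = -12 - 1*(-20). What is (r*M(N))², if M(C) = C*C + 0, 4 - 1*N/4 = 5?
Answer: 16384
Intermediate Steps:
r = 8 (r = -12 + 20 = 8)
N = -4 (N = 16 - 4*5 = 16 - 20 = -4)
M(C) = C² (M(C) = C² + 0 = C²)
(r*M(N))² = (8*(-4)²)² = (8*16)² = 128² = 16384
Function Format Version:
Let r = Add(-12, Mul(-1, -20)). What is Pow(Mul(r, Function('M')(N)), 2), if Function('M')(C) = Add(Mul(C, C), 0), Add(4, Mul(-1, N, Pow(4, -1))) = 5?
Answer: 16384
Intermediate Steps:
r = 8 (r = Add(-12, 20) = 8)
N = -4 (N = Add(16, Mul(-4, 5)) = Add(16, -20) = -4)
Function('M')(C) = Pow(C, 2) (Function('M')(C) = Add(Pow(C, 2), 0) = Pow(C, 2))
Pow(Mul(r, Function('M')(N)), 2) = Pow(Mul(8, Pow(-4, 2)), 2) = Pow(Mul(8, 16), 2) = Pow(128, 2) = 16384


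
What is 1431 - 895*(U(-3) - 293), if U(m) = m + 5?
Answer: 261876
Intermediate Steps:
U(m) = 5 + m
1431 - 895*(U(-3) - 293) = 1431 - 895*((5 - 3) - 293) = 1431 - 895*(2 - 293) = 1431 - 895*(-291) = 1431 + 260445 = 261876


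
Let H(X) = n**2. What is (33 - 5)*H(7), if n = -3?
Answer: 252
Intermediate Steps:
H(X) = 9 (H(X) = (-3)**2 = 9)
(33 - 5)*H(7) = (33 - 5)*9 = 28*9 = 252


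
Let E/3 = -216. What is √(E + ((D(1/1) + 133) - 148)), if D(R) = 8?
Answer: I*√655 ≈ 25.593*I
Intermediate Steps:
E = -648 (E = 3*(-216) = -648)
√(E + ((D(1/1) + 133) - 148)) = √(-648 + ((8 + 133) - 148)) = √(-648 + (141 - 148)) = √(-648 - 7) = √(-655) = I*√655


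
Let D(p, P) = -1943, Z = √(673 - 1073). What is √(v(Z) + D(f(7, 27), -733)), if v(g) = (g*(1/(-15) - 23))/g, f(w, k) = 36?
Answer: I*√442365/15 ≈ 44.34*I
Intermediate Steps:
Z = 20*I (Z = √(-400) = 20*I ≈ 20.0*I)
v(g) = -346/15 (v(g) = (g*(-1/15 - 23))/g = (g*(-346/15))/g = (-346*g/15)/g = -346/15)
√(v(Z) + D(f(7, 27), -733)) = √(-346/15 - 1943) = √(-29491/15) = I*√442365/15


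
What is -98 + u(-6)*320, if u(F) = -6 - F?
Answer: -98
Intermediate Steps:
-98 + u(-6)*320 = -98 + (-6 - 1*(-6))*320 = -98 + (-6 + 6)*320 = -98 + 0*320 = -98 + 0 = -98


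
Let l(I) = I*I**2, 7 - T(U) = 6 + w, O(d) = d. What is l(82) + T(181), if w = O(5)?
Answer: 551364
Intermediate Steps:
w = 5
T(U) = -4 (T(U) = 7 - (6 + 5) = 7 - 1*11 = 7 - 11 = -4)
l(I) = I**3
l(82) + T(181) = 82**3 - 4 = 551368 - 4 = 551364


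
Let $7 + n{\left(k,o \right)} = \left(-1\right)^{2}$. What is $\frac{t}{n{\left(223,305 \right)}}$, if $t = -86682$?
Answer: $14447$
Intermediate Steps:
$n{\left(k,o \right)} = -6$ ($n{\left(k,o \right)} = -7 + \left(-1\right)^{2} = -7 + 1 = -6$)
$\frac{t}{n{\left(223,305 \right)}} = - \frac{86682}{-6} = \left(-86682\right) \left(- \frac{1}{6}\right) = 14447$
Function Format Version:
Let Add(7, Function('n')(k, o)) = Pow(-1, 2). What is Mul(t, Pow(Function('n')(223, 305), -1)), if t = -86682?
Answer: 14447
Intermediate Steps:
Function('n')(k, o) = -6 (Function('n')(k, o) = Add(-7, Pow(-1, 2)) = Add(-7, 1) = -6)
Mul(t, Pow(Function('n')(223, 305), -1)) = Mul(-86682, Pow(-6, -1)) = Mul(-86682, Rational(-1, 6)) = 14447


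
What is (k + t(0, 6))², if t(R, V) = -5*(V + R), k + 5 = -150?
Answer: 34225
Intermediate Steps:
k = -155 (k = -5 - 150 = -155)
t(R, V) = -5*R - 5*V (t(R, V) = -5*(R + V) = -5*R - 5*V)
(k + t(0, 6))² = (-155 + (-5*0 - 5*6))² = (-155 + (0 - 30))² = (-155 - 30)² = (-185)² = 34225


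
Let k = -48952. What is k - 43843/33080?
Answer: -1619376003/33080 ≈ -48953.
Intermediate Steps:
k - 43843/33080 = -48952 - 43843/33080 = -1619376003/33080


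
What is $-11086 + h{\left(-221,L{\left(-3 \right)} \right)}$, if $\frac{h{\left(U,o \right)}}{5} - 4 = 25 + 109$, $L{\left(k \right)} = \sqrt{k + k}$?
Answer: $-10396$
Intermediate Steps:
$L{\left(k \right)} = \sqrt{2} \sqrt{k}$ ($L{\left(k \right)} = \sqrt{2 k} = \sqrt{2} \sqrt{k}$)
$h{\left(U,o \right)} = 690$ ($h{\left(U,o \right)} = 20 + 5 \left(25 + 109\right) = 20 + 5 \cdot 134 = 20 + 670 = 690$)
$-11086 + h{\left(-221,L{\left(-3 \right)} \right)} = -11086 + 690 = -10396$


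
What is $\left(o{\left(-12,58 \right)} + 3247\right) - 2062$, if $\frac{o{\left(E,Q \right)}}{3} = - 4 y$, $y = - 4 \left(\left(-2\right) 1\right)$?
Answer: $1089$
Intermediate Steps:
$y = 8$ ($y = \left(-4\right) \left(-2\right) = 8$)
$o{\left(E,Q \right)} = -96$ ($o{\left(E,Q \right)} = 3 \left(\left(-4\right) 8\right) = 3 \left(-32\right) = -96$)
$\left(o{\left(-12,58 \right)} + 3247\right) - 2062 = \left(-96 + 3247\right) - 2062 = 3151 - 2062 = 1089$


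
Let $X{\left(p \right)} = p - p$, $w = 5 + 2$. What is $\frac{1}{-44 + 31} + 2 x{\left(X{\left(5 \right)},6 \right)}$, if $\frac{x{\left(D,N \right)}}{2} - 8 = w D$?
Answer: $\frac{415}{13} \approx 31.923$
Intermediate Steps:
$w = 7$
$X{\left(p \right)} = 0$
$x{\left(D,N \right)} = 16 + 14 D$ ($x{\left(D,N \right)} = 16 + 2 \cdot 7 D = 16 + 14 D$)
$\frac{1}{-44 + 31} + 2 x{\left(X{\left(5 \right)},6 \right)} = \frac{1}{-44 + 31} + 2 \left(16 + 14 \cdot 0\right) = \frac{1}{-13} + 2 \left(16 + 0\right) = - \frac{1}{13} + 2 \cdot 16 = - \frac{1}{13} + 32 = \frac{415}{13}$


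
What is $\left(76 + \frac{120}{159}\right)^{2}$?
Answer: $\frac{16548624}{2809} \approx 5891.3$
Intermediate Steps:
$\left(76 + \frac{120}{159}\right)^{2} = \left(76 + 120 \cdot \frac{1}{159}\right)^{2} = \left(76 + \frac{40}{53}\right)^{2} = \left(\frac{4068}{53}\right)^{2} = \frac{16548624}{2809}$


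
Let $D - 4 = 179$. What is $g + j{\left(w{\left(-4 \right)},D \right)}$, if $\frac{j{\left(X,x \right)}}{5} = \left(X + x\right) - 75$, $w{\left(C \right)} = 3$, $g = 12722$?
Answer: $13277$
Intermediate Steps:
$D = 183$ ($D = 4 + 179 = 183$)
$j{\left(X,x \right)} = -375 + 5 X + 5 x$ ($j{\left(X,x \right)} = 5 \left(\left(X + x\right) - 75\right) = 5 \left(-75 + X + x\right) = -375 + 5 X + 5 x$)
$g + j{\left(w{\left(-4 \right)},D \right)} = 12722 + \left(-375 + 5 \cdot 3 + 5 \cdot 183\right) = 12722 + \left(-375 + 15 + 915\right) = 12722 + 555 = 13277$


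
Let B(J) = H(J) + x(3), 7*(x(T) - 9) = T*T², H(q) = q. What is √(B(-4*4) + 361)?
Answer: √17535/7 ≈ 18.917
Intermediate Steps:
x(T) = 9 + T³/7 (x(T) = 9 + (T*T²)/7 = 9 + T³/7)
B(J) = 90/7 + J (B(J) = J + (9 + (⅐)*3³) = J + (9 + (⅐)*27) = J + (9 + 27/7) = J + 90/7 = 90/7 + J)
√(B(-4*4) + 361) = √((90/7 - 4*4) + 361) = √((90/7 - 16) + 361) = √(-22/7 + 361) = √(2505/7) = √17535/7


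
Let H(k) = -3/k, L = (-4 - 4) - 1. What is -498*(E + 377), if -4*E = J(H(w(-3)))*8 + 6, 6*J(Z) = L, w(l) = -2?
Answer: -188493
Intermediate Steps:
L = -9 (L = -8 - 1 = -9)
J(Z) = -3/2 (J(Z) = (⅙)*(-9) = -3/2)
E = 3/2 (E = -(-3/2*8 + 6)/4 = -(-12 + 6)/4 = -¼*(-6) = 3/2 ≈ 1.5000)
-498*(E + 377) = -498*(3/2 + 377) = -498*757/2 = -188493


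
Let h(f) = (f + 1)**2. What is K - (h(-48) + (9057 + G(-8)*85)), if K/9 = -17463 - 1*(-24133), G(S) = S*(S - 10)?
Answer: 36524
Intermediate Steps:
G(S) = S*(-10 + S)
h(f) = (1 + f)**2
K = 60030 (K = 9*(-17463 - 1*(-24133)) = 9*(-17463 + 24133) = 9*6670 = 60030)
K - (h(-48) + (9057 + G(-8)*85)) = 60030 - ((1 - 48)**2 + (9057 - 8*(-10 - 8)*85)) = 60030 - ((-47)**2 + (9057 - 8*(-18)*85)) = 60030 - (2209 + (9057 + 144*85)) = 60030 - (2209 + (9057 + 12240)) = 60030 - (2209 + 21297) = 60030 - 1*23506 = 60030 - 23506 = 36524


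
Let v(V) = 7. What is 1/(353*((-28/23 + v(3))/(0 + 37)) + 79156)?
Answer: 851/67408705 ≈ 1.2624e-5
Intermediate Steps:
1/(353*((-28/23 + v(3))/(0 + 37)) + 79156) = 1/(353*((-28/23 + 7)/(0 + 37)) + 79156) = 1/(353*((-28*1/23 + 7)/37) + 79156) = 1/(353*((-28/23 + 7)*(1/37)) + 79156) = 1/(353*((133/23)*(1/37)) + 79156) = 1/(353*(133/851) + 79156) = 1/(46949/851 + 79156) = 1/(67408705/851) = 851/67408705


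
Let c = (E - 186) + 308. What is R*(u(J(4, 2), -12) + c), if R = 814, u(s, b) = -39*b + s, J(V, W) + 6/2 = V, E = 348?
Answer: 764346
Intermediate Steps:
J(V, W) = -3 + V
u(s, b) = s - 39*b
c = 470 (c = (348 - 186) + 308 = 162 + 308 = 470)
R*(u(J(4, 2), -12) + c) = 814*(((-3 + 4) - 39*(-12)) + 470) = 814*((1 + 468) + 470) = 814*(469 + 470) = 814*939 = 764346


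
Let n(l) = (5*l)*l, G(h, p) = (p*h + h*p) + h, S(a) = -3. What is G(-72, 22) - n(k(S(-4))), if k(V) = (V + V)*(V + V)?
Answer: -9720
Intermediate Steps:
G(h, p) = h + 2*h*p (G(h, p) = (h*p + h*p) + h = 2*h*p + h = h + 2*h*p)
k(V) = 4*V² (k(V) = (2*V)*(2*V) = 4*V²)
n(l) = 5*l²
G(-72, 22) - n(k(S(-4))) = -72*(1 + 2*22) - 5*(4*(-3)²)² = -72*(1 + 44) - 5*(4*9)² = -72*45 - 5*36² = -3240 - 5*1296 = -3240 - 1*6480 = -3240 - 6480 = -9720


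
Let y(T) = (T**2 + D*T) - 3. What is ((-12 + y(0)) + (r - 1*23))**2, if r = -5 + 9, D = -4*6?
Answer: 1156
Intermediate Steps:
D = -24
y(T) = -3 + T**2 - 24*T (y(T) = (T**2 - 24*T) - 3 = -3 + T**2 - 24*T)
r = 4
((-12 + y(0)) + (r - 1*23))**2 = ((-12 + (-3 + 0**2 - 24*0)) + (4 - 1*23))**2 = ((-12 + (-3 + 0 + 0)) + (4 - 23))**2 = ((-12 - 3) - 19)**2 = (-15 - 19)**2 = (-34)**2 = 1156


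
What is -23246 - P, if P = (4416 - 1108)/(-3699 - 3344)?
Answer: -163718270/7043 ≈ -23246.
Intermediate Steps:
P = -3308/7043 (P = 3308/(-7043) = 3308*(-1/7043) = -3308/7043 ≈ -0.46969)
-23246 - P = -23246 - 1*(-3308/7043) = -23246 + 3308/7043 = -163718270/7043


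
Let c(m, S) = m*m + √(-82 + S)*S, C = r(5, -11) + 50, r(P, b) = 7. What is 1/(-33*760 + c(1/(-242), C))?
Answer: -86017931709116/2157608306597591761 - 977476497360*I/2157608306597591761 ≈ -3.9867e-5 - 4.5304e-7*I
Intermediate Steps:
C = 57 (C = 7 + 50 = 57)
c(m, S) = m² + S*√(-82 + S)
1/(-33*760 + c(1/(-242), C)) = 1/(-33*760 + ((1/(-242))² + 57*√(-82 + 57))) = 1/(-25080 + ((-1/242)² + 57*√(-25))) = 1/(-25080 + (1/58564 + 57*(5*I))) = 1/(-25080 + (1/58564 + 285*I)) = 1/(-1468785119/58564 + 285*I) = 3429742096*(-1468785119/58564 - 285*I)/2157608306597591761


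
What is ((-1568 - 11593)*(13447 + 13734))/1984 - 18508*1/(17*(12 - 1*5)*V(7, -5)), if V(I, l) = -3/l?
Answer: -18270414671/101184 ≈ -1.8057e+5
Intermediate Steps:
((-1568 - 11593)*(13447 + 13734))/1984 - 18508*1/(17*(12 - 1*5)*V(7, -5)) = ((-1568 - 11593)*(13447 + 13734))/1984 - 18508*5/(51*(12 - 1*5)) = -13161*27181*(1/1984) - 18508*5/(51*(12 - 5)) = -357729141*1/1984 - 18508/((7*17)*(⅗)) = -357729141/1984 - 18508/(119*(⅗)) = -357729141/1984 - 18508/357/5 = -357729141/1984 - 18508*5/357 = -357729141/1984 - 13220/51 = -18270414671/101184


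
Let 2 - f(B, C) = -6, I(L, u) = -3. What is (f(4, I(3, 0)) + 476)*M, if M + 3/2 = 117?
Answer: 55902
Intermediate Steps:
f(B, C) = 8 (f(B, C) = 2 - 1*(-6) = 2 + 6 = 8)
M = 231/2 (M = -3/2 + 117 = 231/2 ≈ 115.50)
(f(4, I(3, 0)) + 476)*M = (8 + 476)*(231/2) = 484*(231/2) = 55902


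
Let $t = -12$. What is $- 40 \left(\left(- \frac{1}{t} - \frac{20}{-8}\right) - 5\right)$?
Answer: $\frac{290}{3} \approx 96.667$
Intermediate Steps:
$- 40 \left(\left(- \frac{1}{t} - \frac{20}{-8}\right) - 5\right) = - 40 \left(\left(- \frac{1}{-12} - \frac{20}{-8}\right) - 5\right) = - 40 \left(\left(\left(-1\right) \left(- \frac{1}{12}\right) - - \frac{5}{2}\right) - 5\right) = - 40 \left(\left(\frac{1}{12} + \frac{5}{2}\right) - 5\right) = - 40 \left(\frac{31}{12} - 5\right) = \left(-40\right) \left(- \frac{29}{12}\right) = \frac{290}{3}$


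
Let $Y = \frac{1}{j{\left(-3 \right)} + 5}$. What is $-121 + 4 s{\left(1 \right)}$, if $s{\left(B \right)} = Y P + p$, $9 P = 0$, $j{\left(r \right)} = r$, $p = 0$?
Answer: $-121$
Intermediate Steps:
$P = 0$ ($P = \frac{1}{9} \cdot 0 = 0$)
$Y = \frac{1}{2}$ ($Y = \frac{1}{-3 + 5} = \frac{1}{2} \approx 0.5$)
$s{\left(B \right)} = 0$ ($s{\left(B \right)} = \frac{1}{2} \cdot 0 + 0 = 0 + 0 = 0$)
$-121 + 4 s{\left(1 \right)} = -121 + 4 \cdot 0 = -121 + 0 = -121$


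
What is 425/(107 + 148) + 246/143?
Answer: 1453/429 ≈ 3.3869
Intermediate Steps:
425/(107 + 148) + 246/143 = 425/255 + 246*(1/143) = 425*(1/255) + 246/143 = 5/3 + 246/143 = 1453/429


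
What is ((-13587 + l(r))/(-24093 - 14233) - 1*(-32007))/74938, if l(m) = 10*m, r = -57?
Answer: 1226714439/2872073788 ≈ 0.42712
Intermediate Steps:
((-13587 + l(r))/(-24093 - 14233) - 1*(-32007))/74938 = ((-13587 + 10*(-57))/(-24093 - 14233) - 1*(-32007))/74938 = ((-13587 - 570)/(-38326) + 32007)*(1/74938) = (-14157*(-1/38326) + 32007)*(1/74938) = (14157/38326 + 32007)*(1/74938) = (1226714439/38326)*(1/74938) = 1226714439/2872073788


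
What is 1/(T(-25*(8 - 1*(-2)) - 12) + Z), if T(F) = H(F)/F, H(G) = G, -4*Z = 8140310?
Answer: -2/4070153 ≈ -4.9138e-7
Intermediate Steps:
Z = -4070155/2 (Z = -1/4*8140310 = -4070155/2 ≈ -2.0351e+6)
T(F) = 1 (T(F) = F/F = 1)
1/(T(-25*(8 - 1*(-2)) - 12) + Z) = 1/(1 - 4070155/2) = 1/(-4070153/2) = -2/4070153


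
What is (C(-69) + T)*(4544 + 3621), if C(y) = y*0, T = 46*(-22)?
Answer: -8262980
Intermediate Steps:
T = -1012
C(y) = 0
(C(-69) + T)*(4544 + 3621) = (0 - 1012)*(4544 + 3621) = -1012*8165 = -8262980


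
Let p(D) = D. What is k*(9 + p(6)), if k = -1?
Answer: -15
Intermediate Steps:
k*(9 + p(6)) = -(9 + 6) = -1*15 = -15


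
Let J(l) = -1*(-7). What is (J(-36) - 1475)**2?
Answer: 2155024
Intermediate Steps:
J(l) = 7
(J(-36) - 1475)**2 = (7 - 1475)**2 = (-1468)**2 = 2155024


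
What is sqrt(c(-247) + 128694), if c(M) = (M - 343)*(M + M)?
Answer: sqrt(420154) ≈ 648.19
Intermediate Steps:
c(M) = 2*M*(-343 + M) (c(M) = (-343 + M)*(2*M) = 2*M*(-343 + M))
sqrt(c(-247) + 128694) = sqrt(2*(-247)*(-343 - 247) + 128694) = sqrt(2*(-247)*(-590) + 128694) = sqrt(291460 + 128694) = sqrt(420154)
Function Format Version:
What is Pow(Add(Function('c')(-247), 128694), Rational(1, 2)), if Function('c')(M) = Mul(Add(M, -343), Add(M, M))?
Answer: Pow(420154, Rational(1, 2)) ≈ 648.19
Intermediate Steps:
Function('c')(M) = Mul(2, M, Add(-343, M)) (Function('c')(M) = Mul(Add(-343, M), Mul(2, M)) = Mul(2, M, Add(-343, M)))
Pow(Add(Function('c')(-247), 128694), Rational(1, 2)) = Pow(Add(Mul(2, -247, Add(-343, -247)), 128694), Rational(1, 2)) = Pow(Add(Mul(2, -247, -590), 128694), Rational(1, 2)) = Pow(Add(291460, 128694), Rational(1, 2)) = Pow(420154, Rational(1, 2))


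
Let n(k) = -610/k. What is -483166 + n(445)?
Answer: -43001896/89 ≈ -4.8317e+5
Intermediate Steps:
-483166 + n(445) = -483166 - 610/445 = -483166 - 610*1/445 = -483166 - 122/89 = -43001896/89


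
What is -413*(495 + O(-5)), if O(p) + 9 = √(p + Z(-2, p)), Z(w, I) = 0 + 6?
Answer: -201131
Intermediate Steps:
Z(w, I) = 6
O(p) = -9 + √(6 + p) (O(p) = -9 + √(p + 6) = -9 + √(6 + p))
-413*(495 + O(-5)) = -413*(495 + (-9 + √(6 - 5))) = -413*(495 + (-9 + √1)) = -413*(495 + (-9 + 1)) = -413*(495 - 8) = -413*487 = -201131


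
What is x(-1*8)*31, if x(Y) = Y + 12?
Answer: 124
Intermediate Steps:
x(Y) = 12 + Y
x(-1*8)*31 = (12 - 1*8)*31 = (12 - 8)*31 = 4*31 = 124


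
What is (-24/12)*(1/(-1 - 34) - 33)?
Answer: 2312/35 ≈ 66.057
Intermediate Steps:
(-24/12)*(1/(-1 - 34) - 33) = (-24*1/12)*(1/(-35) - 33) = -2*(-1/35 - 33) = -2*(-1156/35) = 2312/35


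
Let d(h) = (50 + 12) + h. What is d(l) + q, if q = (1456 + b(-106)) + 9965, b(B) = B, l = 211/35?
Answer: 398406/35 ≈ 11383.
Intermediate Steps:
l = 211/35 (l = 211*(1/35) = 211/35 ≈ 6.0286)
d(h) = 62 + h
q = 11315 (q = (1456 - 106) + 9965 = 1350 + 9965 = 11315)
d(l) + q = (62 + 211/35) + 11315 = 2381/35 + 11315 = 398406/35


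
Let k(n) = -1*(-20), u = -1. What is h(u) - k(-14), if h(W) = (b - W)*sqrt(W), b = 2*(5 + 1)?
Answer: -20 + 13*I ≈ -20.0 + 13.0*I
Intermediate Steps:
b = 12 (b = 2*6 = 12)
k(n) = 20
h(W) = sqrt(W)*(12 - W) (h(W) = (12 - W)*sqrt(W) = sqrt(W)*(12 - W))
h(u) - k(-14) = sqrt(-1)*(12 - 1*(-1)) - 1*20 = I*(12 + 1) - 20 = I*13 - 20 = 13*I - 20 = -20 + 13*I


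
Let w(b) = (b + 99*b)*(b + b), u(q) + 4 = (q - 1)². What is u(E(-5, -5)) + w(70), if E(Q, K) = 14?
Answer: 980165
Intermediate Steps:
u(q) = -4 + (-1 + q)² (u(q) = -4 + (q - 1)² = -4 + (-1 + q)²)
w(b) = 200*b² (w(b) = (100*b)*(2*b) = 200*b²)
u(E(-5, -5)) + w(70) = (-4 + (-1 + 14)²) + 200*70² = (-4 + 13²) + 200*4900 = (-4 + 169) + 980000 = 165 + 980000 = 980165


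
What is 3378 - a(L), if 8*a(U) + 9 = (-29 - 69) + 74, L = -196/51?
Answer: 27057/8 ≈ 3382.1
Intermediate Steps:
L = -196/51 (L = -196*1/51 = -196/51 ≈ -3.8431)
a(U) = -33/8 (a(U) = -9/8 + ((-29 - 69) + 74)/8 = -9/8 + (-98 + 74)/8 = -9/8 + (⅛)*(-24) = -9/8 - 3 = -33/8)
3378 - a(L) = 3378 - 1*(-33/8) = 3378 + 33/8 = 27057/8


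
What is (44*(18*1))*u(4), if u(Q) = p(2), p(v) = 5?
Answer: 3960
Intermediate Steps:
u(Q) = 5
(44*(18*1))*u(4) = (44*(18*1))*5 = (44*18)*5 = 792*5 = 3960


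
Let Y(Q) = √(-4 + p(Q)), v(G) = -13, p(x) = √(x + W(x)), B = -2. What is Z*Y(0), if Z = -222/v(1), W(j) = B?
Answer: 222*√(-4 + I*√2)/13 ≈ 5.9481 + 34.668*I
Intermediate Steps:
W(j) = -2
p(x) = √(-2 + x) (p(x) = √(x - 2) = √(-2 + x))
Z = 222/13 (Z = -222/(-13) = -222*(-1/13) = 222/13 ≈ 17.077)
Y(Q) = √(-4 + √(-2 + Q))
Z*Y(0) = 222*√(-4 + √(-2 + 0))/13 = 222*√(-4 + √(-2))/13 = 222*√(-4 + I*√2)/13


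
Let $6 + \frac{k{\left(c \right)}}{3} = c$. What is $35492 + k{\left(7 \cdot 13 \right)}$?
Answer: $35747$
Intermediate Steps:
$k{\left(c \right)} = -18 + 3 c$
$35492 + k{\left(7 \cdot 13 \right)} = 35492 - \left(18 - 3 \cdot 7 \cdot 13\right) = 35492 + \left(-18 + 3 \cdot 91\right) = 35492 + \left(-18 + 273\right) = 35492 + 255 = 35747$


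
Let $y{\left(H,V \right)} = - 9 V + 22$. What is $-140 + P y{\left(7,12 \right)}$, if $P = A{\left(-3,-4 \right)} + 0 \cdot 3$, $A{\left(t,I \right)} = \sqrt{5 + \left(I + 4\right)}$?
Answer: $-140 - 86 \sqrt{5} \approx -332.3$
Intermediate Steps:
$A{\left(t,I \right)} = \sqrt{9 + I}$ ($A{\left(t,I \right)} = \sqrt{5 + \left(4 + I\right)} = \sqrt{9 + I}$)
$y{\left(H,V \right)} = 22 - 9 V$
$P = \sqrt{5}$ ($P = \sqrt{9 - 4} + 0 \cdot 3 = \sqrt{5} + 0 = \sqrt{5} \approx 2.2361$)
$-140 + P y{\left(7,12 \right)} = -140 + \sqrt{5} \left(22 - 108\right) = -140 + \sqrt{5} \left(-86\right) = -140 - 86 \sqrt{5}$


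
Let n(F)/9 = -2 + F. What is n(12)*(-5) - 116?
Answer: -566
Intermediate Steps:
n(F) = -18 + 9*F (n(F) = 9*(-2 + F) = -18 + 9*F)
n(12)*(-5) - 116 = (-18 + 9*12)*(-5) - 116 = (-18 + 108)*(-5) - 116 = 90*(-5) - 116 = -450 - 116 = -566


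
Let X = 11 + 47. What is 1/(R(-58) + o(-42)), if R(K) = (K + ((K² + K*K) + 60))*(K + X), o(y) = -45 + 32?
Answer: -1/13 ≈ -0.076923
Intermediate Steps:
X = 58
o(y) = -13
R(K) = (58 + K)*(60 + K + 2*K²) (R(K) = (K + ((K² + K*K) + 60))*(K + 58) = (K + ((K² + K²) + 60))*(58 + K) = (K + (2*K² + 60))*(58 + K) = (K + (60 + 2*K²))*(58 + K) = (60 + K + 2*K²)*(58 + K) = (58 + K)*(60 + K + 2*K²))
1/(R(-58) + o(-42)) = 1/((3480 + 2*(-58)³ + 117*(-58)² + 118*(-58)) - 13) = 1/((3480 + 2*(-195112) + 117*3364 - 6844) - 13) = 1/((3480 - 390224 + 393588 - 6844) - 13) = 1/(0 - 13) = 1/(-13) = -1/13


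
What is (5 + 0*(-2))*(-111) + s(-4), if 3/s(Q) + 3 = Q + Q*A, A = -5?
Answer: -7212/13 ≈ -554.77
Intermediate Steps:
s(Q) = 3/(-3 - 4*Q) (s(Q) = 3/(-3 + (Q + Q*(-5))) = 3/(-3 + (Q - 5*Q)) = 3/(-3 - 4*Q))
(5 + 0*(-2))*(-111) + s(-4) = (5 + 0*(-2))*(-111) - 3/(3 + 4*(-4)) = (5 + 0)*(-111) - 3/(3 - 16) = 5*(-111) - 3/(-13) = -555 - 3*(-1/13) = -555 + 3/13 = -7212/13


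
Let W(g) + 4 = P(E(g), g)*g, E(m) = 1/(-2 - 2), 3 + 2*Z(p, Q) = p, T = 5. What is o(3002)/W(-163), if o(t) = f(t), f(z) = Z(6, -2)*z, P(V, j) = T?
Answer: -1501/273 ≈ -5.4982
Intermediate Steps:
Z(p, Q) = -3/2 + p/2
E(m) = -¼ (E(m) = 1/(-4) = -¼)
P(V, j) = 5
W(g) = -4 + 5*g
f(z) = 3*z/2 (f(z) = (-3/2 + (½)*6)*z = (-3/2 + 3)*z = 3*z/2)
o(t) = 3*t/2
o(3002)/W(-163) = ((3/2)*3002)/(-4 + 5*(-163)) = 4503/(-4 - 815) = 4503/(-819) = 4503*(-1/819) = -1501/273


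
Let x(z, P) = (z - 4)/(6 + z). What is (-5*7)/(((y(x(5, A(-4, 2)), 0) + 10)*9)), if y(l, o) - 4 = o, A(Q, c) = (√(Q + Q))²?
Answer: -5/18 ≈ -0.27778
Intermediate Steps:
A(Q, c) = 2*Q (A(Q, c) = (√(2*Q))² = (√2*√Q)² = 2*Q)
x(z, P) = (-4 + z)/(6 + z)
y(l, o) = 4 + o
(-5*7)/(((y(x(5, A(-4, 2)), 0) + 10)*9)) = (-5*7)/((((4 + 0) + 10)*9)) = -35*1/(9*(4 + 10)) = -35/(14*9) = -35/126 = -35*1/126 = -5/18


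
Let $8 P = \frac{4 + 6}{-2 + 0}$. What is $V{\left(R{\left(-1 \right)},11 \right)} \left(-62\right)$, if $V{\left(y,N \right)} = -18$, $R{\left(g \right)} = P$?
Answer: $1116$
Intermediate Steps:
$P = - \frac{5}{8}$ ($P = \frac{\left(4 + 6\right) \frac{1}{-2 + 0}}{8} = \frac{10 \frac{1}{-2}}{8} = \frac{10 \left(- \frac{1}{2}\right)}{8} = \frac{1}{8} \left(-5\right) = - \frac{5}{8} \approx -0.625$)
$R{\left(g \right)} = - \frac{5}{8}$
$V{\left(R{\left(-1 \right)},11 \right)} \left(-62\right) = \left(-18\right) \left(-62\right) = 1116$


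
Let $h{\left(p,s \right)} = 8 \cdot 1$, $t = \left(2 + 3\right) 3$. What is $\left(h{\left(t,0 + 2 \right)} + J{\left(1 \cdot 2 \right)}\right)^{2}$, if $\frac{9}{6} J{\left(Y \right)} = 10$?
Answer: $\frac{1936}{9} \approx 215.11$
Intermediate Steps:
$J{\left(Y \right)} = \frac{20}{3}$ ($J{\left(Y \right)} = \frac{2}{3} \cdot 10 = \frac{20}{3}$)
$t = 15$ ($t = 5 \cdot 3 = 15$)
$h{\left(p,s \right)} = 8$
$\left(h{\left(t,0 + 2 \right)} + J{\left(1 \cdot 2 \right)}\right)^{2} = \left(8 + \frac{20}{3}\right)^{2} = \left(\frac{44}{3}\right)^{2} = \frac{1936}{9}$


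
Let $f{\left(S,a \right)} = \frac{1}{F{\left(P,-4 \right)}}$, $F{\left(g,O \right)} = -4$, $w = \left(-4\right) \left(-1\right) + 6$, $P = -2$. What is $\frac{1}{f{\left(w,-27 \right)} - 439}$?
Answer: $- \frac{4}{1757} \approx -0.0022766$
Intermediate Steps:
$w = 10$ ($w = 4 + 6 = 10$)
$f{\left(S,a \right)} = - \frac{1}{4}$ ($f{\left(S,a \right)} = \frac{1}{-4} = - \frac{1}{4}$)
$\frac{1}{f{\left(w,-27 \right)} - 439} = \frac{1}{- \frac{1}{4} - 439} = \frac{1}{- \frac{1757}{4}} = - \frac{4}{1757}$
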